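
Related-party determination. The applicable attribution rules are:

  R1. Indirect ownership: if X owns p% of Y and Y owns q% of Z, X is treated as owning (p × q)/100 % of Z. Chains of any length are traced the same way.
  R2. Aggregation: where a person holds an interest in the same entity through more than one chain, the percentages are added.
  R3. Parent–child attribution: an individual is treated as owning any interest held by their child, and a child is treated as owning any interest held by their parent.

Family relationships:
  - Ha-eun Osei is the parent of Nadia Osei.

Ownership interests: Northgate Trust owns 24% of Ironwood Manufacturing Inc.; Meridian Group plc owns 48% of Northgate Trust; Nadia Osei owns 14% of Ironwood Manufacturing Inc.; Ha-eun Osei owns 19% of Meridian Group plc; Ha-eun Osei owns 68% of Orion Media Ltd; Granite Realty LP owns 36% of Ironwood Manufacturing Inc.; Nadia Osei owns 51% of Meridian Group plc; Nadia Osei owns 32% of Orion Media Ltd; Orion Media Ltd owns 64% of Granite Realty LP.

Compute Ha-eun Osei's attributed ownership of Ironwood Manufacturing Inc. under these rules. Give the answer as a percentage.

45.104%

By parent–child attribution (R3), Ha-eun Osei is treated as also owning Nadia Osei's interest in Orion Media Ltd, giving 68% + 32% = 100%.
By parent–child attribution (R3), Ha-eun Osei is treated as also owning Nadia Osei's interest in Meridian Group plc, giving 19% + 51% = 70%.
By parent–child attribution (R3), Ha-eun Osei is treated as owning Nadia Osei's 14% interest in Ironwood Manufacturing Inc.
Chain via Orion Media Ltd → Granite Realty LP (R1): 100% × 64% × 36% = 23.04% of Ironwood Manufacturing Inc.
Chain via Meridian Group plc → Northgate Trust (R1): 70% × 48% × 24% = 8.064% of Ironwood Manufacturing Inc.
Direct interest in Ironwood Manufacturing Inc: 14%.
Aggregating (R2): 23.04% + 8.064% + 14% = 45.104%.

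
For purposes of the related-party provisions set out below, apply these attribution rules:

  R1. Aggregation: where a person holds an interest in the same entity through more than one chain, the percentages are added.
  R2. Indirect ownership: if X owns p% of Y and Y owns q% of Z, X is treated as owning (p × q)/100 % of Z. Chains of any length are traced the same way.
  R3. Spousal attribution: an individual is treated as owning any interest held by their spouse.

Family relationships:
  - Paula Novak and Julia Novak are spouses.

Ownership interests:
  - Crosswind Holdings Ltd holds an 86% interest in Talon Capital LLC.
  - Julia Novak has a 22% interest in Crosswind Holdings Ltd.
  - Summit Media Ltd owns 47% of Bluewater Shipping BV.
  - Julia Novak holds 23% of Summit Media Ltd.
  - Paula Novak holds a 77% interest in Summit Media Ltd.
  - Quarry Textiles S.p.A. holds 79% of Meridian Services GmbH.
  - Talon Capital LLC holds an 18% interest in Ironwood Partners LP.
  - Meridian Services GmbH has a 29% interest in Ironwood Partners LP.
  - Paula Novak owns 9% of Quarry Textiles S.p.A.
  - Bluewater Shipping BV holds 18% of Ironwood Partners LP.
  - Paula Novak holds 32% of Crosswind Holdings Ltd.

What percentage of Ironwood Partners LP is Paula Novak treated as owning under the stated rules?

By spousal attribution (R3), Paula Novak is treated as also owning Julia Novak's interest in Summit Media Ltd, giving 77% + 23% = 100%.
By spousal attribution (R3), Paula Novak is treated as also owning Julia Novak's interest in Crosswind Holdings Ltd, giving 32% + 22% = 54%.
Chain via Summit Media Ltd → Bluewater Shipping BV (R2): 100% × 47% × 18% = 8.46% of Ironwood Partners LP.
Chain via Crosswind Holdings Ltd → Talon Capital LLC (R2): 54% × 86% × 18% = 8.3592% of Ironwood Partners LP.
Chain via Quarry Textiles S.p.A. → Meridian Services GmbH (R2): 9% × 79% × 29% = 2.0619% of Ironwood Partners LP.
Aggregating (R1): 8.46% + 8.3592% + 2.0619% = 18.8811%.

18.8811%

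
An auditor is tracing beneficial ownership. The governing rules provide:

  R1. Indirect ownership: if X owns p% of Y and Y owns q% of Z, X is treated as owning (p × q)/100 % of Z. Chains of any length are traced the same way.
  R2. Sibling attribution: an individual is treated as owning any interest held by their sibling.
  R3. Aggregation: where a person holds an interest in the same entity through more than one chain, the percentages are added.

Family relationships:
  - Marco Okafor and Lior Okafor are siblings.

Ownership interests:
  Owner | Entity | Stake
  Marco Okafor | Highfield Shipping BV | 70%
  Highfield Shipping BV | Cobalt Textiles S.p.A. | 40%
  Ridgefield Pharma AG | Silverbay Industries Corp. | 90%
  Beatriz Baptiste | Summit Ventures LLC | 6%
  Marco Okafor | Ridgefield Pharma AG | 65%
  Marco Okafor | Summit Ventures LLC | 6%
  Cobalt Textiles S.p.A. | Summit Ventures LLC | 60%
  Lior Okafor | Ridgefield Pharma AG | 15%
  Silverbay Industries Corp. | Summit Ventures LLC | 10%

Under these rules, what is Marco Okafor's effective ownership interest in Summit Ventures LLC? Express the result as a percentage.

By sibling attribution (R2), Marco Okafor is treated as also owning Lior Okafor's interest in Ridgefield Pharma AG, giving 65% + 15% = 80%.
Chain via Highfield Shipping BV → Cobalt Textiles S.p.A. (R1): 70% × 40% × 60% = 16.8% of Summit Ventures LLC.
Chain via Ridgefield Pharma AG → Silverbay Industries Corp. (R1): 80% × 90% × 10% = 7.2% of Summit Ventures LLC.
Direct interest in Summit Ventures LLC: 6%.
Aggregating (R3): 16.8% + 7.2% + 6% = 30%.

30%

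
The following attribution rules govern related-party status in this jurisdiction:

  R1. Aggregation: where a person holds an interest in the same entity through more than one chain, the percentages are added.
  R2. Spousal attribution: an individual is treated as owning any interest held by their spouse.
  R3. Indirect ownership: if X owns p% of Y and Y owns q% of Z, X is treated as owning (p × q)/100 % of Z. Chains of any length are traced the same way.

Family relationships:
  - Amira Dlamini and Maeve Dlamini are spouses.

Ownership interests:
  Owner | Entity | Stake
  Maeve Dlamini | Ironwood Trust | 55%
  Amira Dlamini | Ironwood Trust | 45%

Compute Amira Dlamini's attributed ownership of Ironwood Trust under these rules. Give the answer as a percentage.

By spousal attribution (R2), Amira Dlamini is treated as also owning Maeve Dlamini's interest in Ironwood Trust, giving 45% + 55% = 100%.
Direct interest in Ironwood Trust: 100%.

100%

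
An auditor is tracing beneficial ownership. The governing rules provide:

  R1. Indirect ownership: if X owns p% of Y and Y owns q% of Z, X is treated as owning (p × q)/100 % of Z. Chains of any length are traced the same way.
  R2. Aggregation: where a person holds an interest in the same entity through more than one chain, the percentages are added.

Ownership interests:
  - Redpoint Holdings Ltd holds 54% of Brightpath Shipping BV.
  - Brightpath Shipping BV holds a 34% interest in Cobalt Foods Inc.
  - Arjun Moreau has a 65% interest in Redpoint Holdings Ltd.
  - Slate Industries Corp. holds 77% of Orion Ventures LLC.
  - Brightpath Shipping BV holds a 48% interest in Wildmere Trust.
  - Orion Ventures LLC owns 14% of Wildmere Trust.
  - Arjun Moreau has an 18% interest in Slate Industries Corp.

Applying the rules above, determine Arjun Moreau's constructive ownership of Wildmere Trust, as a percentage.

Chain via Redpoint Holdings Ltd → Brightpath Shipping BV (R1): 65% × 54% × 48% = 16.848% of Wildmere Trust.
Chain via Slate Industries Corp. → Orion Ventures LLC (R1): 18% × 77% × 14% = 1.9404% of Wildmere Trust.
Aggregating (R2): 16.848% + 1.9404% = 18.7884%.

18.7884%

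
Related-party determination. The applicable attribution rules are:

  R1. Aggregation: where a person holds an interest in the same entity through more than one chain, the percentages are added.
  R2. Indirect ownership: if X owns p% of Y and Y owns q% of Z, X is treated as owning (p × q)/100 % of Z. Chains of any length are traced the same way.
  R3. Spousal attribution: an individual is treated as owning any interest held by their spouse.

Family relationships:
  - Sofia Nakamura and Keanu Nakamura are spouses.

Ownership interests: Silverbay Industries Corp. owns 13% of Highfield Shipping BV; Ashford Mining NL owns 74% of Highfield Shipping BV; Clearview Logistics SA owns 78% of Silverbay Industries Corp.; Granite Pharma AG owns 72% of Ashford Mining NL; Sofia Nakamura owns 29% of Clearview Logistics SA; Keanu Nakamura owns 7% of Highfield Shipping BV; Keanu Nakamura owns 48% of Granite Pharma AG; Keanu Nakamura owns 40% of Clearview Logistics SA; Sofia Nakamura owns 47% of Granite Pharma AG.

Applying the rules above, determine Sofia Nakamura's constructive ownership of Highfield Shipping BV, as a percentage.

64.6126%

By spousal attribution (R3), Sofia Nakamura is treated as also owning Keanu Nakamura's interest in Clearview Logistics SA, giving 29% + 40% = 69%.
By spousal attribution (R3), Sofia Nakamura is treated as also owning Keanu Nakamura's interest in Granite Pharma AG, giving 47% + 48% = 95%.
By spousal attribution (R3), Sofia Nakamura is treated as owning Keanu Nakamura's 7% interest in Highfield Shipping BV.
Chain via Clearview Logistics SA → Silverbay Industries Corp. (R2): 69% × 78% × 13% = 6.9966% of Highfield Shipping BV.
Chain via Granite Pharma AG → Ashford Mining NL (R2): 95% × 72% × 74% = 50.616% of Highfield Shipping BV.
Direct interest in Highfield Shipping BV: 7%.
Aggregating (R1): 6.9966% + 50.616% + 7% = 64.6126%.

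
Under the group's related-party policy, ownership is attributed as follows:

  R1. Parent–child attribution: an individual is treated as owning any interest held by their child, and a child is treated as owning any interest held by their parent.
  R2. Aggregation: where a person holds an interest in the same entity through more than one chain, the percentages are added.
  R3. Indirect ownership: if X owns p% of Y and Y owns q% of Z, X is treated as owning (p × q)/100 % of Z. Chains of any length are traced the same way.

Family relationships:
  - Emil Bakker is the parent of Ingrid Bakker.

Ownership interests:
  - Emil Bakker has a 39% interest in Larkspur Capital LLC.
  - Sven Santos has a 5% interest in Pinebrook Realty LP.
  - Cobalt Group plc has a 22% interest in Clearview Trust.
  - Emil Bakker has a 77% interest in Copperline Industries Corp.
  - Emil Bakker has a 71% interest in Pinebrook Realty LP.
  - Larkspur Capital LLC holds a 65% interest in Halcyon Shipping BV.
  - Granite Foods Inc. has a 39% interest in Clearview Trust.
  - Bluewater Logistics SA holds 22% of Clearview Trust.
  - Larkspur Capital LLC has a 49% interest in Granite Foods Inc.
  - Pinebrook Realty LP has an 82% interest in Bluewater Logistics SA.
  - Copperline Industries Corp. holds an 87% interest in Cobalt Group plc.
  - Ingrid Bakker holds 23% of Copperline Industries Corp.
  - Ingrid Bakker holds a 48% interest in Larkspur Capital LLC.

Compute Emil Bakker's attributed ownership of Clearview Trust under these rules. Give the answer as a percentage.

48.5741%

By parent–child attribution (R1), Emil Bakker is treated as also owning Ingrid Bakker's interest in Larkspur Capital LLC, giving 39% + 48% = 87%.
By parent–child attribution (R1), Emil Bakker is treated as also owning Ingrid Bakker's interest in Copperline Industries Corp, giving 77% + 23% = 100%.
Chain via Larkspur Capital LLC → Granite Foods Inc. (R3): 87% × 49% × 39% = 16.6257% of Clearview Trust.
Chain via Copperline Industries Corp. → Cobalt Group plc (R3): 100% × 87% × 22% = 19.14% of Clearview Trust.
Chain via Pinebrook Realty LP → Bluewater Logistics SA (R3): 71% × 82% × 22% = 12.8084% of Clearview Trust.
Aggregating (R2): 16.6257% + 19.14% + 12.8084% = 48.5741%.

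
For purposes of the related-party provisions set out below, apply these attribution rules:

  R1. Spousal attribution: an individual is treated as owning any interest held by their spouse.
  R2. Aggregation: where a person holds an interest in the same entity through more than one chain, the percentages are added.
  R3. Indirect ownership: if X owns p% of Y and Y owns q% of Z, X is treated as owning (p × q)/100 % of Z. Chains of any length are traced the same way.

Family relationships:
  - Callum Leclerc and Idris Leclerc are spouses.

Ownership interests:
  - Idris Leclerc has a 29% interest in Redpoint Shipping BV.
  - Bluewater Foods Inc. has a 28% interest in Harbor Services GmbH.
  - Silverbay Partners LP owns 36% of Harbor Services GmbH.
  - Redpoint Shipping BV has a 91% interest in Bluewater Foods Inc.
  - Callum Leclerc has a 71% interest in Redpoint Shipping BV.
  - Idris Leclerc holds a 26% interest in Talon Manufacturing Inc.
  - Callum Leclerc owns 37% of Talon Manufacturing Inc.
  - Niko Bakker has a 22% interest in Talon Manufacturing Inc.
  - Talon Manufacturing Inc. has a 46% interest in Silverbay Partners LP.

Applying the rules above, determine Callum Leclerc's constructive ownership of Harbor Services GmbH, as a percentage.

35.9128%

By spousal attribution (R1), Callum Leclerc is treated as also owning Idris Leclerc's interest in Redpoint Shipping BV, giving 71% + 29% = 100%.
By spousal attribution (R1), Callum Leclerc is treated as also owning Idris Leclerc's interest in Talon Manufacturing Inc, giving 37% + 26% = 63%.
Chain via Redpoint Shipping BV → Bluewater Foods Inc. (R3): 100% × 91% × 28% = 25.48% of Harbor Services GmbH.
Chain via Talon Manufacturing Inc. → Silverbay Partners LP (R3): 63% × 46% × 36% = 10.4328% of Harbor Services GmbH.
Aggregating (R2): 25.48% + 10.4328% = 35.9128%.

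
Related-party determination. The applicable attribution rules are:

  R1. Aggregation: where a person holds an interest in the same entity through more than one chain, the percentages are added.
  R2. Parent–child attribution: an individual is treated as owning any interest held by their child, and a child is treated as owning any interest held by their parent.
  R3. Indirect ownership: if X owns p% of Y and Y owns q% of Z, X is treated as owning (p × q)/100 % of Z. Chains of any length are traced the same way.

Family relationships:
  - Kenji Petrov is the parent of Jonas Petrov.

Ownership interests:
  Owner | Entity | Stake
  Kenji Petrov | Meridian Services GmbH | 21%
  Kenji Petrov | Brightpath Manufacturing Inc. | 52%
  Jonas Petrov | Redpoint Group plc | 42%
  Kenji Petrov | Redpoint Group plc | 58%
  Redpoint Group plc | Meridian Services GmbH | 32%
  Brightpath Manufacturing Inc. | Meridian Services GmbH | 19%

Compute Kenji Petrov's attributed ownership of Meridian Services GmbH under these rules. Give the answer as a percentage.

62.88%

By parent–child attribution (R2), Kenji Petrov is treated as also owning Jonas Petrov's interest in Redpoint Group plc, giving 58% + 42% = 100%.
Chain via Brightpath Manufacturing Inc. (R3): 52% × 19% = 9.88% of Meridian Services GmbH.
Chain via Redpoint Group plc (R3): 100% × 32% = 32% of Meridian Services GmbH.
Direct interest in Meridian Services GmbH: 21%.
Aggregating (R1): 9.88% + 32% + 21% = 62.88%.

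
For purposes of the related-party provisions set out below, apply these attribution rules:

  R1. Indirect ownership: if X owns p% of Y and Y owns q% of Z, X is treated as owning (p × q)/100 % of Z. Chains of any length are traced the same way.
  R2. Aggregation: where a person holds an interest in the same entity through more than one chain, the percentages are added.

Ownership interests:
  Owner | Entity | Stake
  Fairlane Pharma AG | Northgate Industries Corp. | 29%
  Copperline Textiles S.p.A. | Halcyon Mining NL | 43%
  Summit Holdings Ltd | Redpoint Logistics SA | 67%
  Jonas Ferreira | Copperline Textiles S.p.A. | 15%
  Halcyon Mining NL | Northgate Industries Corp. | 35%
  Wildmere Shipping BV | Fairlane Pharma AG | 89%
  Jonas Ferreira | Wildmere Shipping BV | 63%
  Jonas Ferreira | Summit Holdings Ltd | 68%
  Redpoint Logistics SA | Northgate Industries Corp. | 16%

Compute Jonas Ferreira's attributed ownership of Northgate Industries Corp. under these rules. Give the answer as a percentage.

25.8074%

Chain via Summit Holdings Ltd → Redpoint Logistics SA (R1): 68% × 67% × 16% = 7.2896% of Northgate Industries Corp.
Chain via Copperline Textiles S.p.A. → Halcyon Mining NL (R1): 15% × 43% × 35% = 2.2575% of Northgate Industries Corp.
Chain via Wildmere Shipping BV → Fairlane Pharma AG (R1): 63% × 89% × 29% = 16.2603% of Northgate Industries Corp.
Aggregating (R2): 7.2896% + 2.2575% + 16.2603% = 25.8074%.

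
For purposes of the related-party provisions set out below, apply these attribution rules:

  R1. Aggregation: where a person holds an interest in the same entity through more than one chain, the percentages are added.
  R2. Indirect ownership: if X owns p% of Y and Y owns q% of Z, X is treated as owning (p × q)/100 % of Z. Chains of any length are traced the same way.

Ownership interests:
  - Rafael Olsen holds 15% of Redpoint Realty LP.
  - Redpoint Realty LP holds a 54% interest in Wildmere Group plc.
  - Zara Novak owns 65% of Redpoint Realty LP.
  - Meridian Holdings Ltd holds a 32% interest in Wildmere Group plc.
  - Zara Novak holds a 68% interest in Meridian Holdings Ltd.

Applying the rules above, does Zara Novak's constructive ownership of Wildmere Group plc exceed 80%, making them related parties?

No

Chain via Meridian Holdings Ltd (R2): 68% × 32% = 21.76% of Wildmere Group plc.
Chain via Redpoint Realty LP (R2): 65% × 54% = 35.1% of Wildmere Group plc.
Aggregating (R1): 21.76% + 35.1% = 56.86%.
56.86% does not exceed the 80% threshold, so Zara is not a related party to Wildmere Group plc.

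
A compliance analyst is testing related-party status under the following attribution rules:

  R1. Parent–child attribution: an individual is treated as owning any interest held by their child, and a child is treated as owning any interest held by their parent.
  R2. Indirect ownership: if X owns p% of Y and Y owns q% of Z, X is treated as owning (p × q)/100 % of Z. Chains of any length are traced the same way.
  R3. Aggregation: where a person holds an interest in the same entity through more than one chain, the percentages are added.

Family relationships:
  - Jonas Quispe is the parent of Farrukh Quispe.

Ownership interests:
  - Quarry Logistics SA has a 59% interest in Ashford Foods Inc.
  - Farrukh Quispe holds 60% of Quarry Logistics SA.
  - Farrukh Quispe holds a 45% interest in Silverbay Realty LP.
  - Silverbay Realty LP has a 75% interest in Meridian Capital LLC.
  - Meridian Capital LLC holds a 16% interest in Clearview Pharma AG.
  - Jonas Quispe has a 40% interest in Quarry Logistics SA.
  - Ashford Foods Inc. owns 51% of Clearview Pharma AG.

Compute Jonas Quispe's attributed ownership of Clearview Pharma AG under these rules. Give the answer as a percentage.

35.49%

By parent–child attribution (R1), Jonas Quispe is treated as also owning Farrukh Quispe's interest in Quarry Logistics SA, giving 40% + 60% = 100%.
By parent–child attribution (R1), Jonas Quispe is treated as owning Farrukh Quispe's 45% interest in Silverbay Realty LP.
Chain via Quarry Logistics SA → Ashford Foods Inc. (R2): 100% × 59% × 51% = 30.09% of Clearview Pharma AG.
Chain via Silverbay Realty LP → Meridian Capital LLC (R2): 45% × 75% × 16% = 5.4% of Clearview Pharma AG.
Aggregating (R3): 30.09% + 5.4% = 35.49%.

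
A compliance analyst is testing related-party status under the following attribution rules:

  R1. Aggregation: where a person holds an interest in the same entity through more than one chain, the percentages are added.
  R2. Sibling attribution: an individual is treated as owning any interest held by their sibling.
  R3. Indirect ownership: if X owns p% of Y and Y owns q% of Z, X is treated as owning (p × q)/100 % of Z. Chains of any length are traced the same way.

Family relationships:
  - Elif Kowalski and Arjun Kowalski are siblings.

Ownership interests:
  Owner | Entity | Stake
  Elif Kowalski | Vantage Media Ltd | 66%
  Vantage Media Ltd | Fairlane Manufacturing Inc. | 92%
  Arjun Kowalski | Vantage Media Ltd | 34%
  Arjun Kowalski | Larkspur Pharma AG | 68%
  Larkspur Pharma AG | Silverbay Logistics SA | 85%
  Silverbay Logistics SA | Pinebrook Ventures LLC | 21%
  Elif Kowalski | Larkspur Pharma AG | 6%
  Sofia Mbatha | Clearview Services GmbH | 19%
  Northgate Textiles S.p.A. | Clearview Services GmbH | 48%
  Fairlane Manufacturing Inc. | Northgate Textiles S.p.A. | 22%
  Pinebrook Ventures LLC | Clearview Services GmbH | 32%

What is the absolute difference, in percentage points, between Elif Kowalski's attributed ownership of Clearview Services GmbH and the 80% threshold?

By sibling attribution (R2), Elif Kowalski is treated as also owning Arjun Kowalski's interest in Vantage Media Ltd, giving 66% + 34% = 100%.
By sibling attribution (R2), Elif Kowalski is treated as also owning Arjun Kowalski's interest in Larkspur Pharma AG, giving 6% + 68% = 74%.
Chain via Vantage Media Ltd → Fairlane Manufacturing Inc. → Northgate Textiles S.p.A. (R3): 100% × 92% × 22% × 48% = 9.7152% of Clearview Services GmbH.
Chain via Larkspur Pharma AG → Silverbay Logistics SA → Pinebrook Ventures LLC (R3): 74% × 85% × 21% × 32% = 4.22688% of Clearview Services GmbH.
Aggregating (R1): 9.7152% + 4.22688% = 13.94208%.
13.94208% falls short of the 80% threshold by 66.05792 percentage points.

66.05792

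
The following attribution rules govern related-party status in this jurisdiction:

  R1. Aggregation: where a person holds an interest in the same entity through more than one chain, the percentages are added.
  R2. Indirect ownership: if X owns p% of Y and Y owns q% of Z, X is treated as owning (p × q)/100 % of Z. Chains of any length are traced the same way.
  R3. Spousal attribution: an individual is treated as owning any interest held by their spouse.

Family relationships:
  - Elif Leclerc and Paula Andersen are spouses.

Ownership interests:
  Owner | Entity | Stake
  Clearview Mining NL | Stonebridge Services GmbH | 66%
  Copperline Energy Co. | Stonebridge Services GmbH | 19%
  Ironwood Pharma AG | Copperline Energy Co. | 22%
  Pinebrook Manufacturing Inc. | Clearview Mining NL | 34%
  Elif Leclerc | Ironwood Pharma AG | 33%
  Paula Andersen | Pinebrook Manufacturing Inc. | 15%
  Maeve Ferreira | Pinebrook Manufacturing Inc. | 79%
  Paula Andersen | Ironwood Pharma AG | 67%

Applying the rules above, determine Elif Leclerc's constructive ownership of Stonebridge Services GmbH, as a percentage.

7.546%

By spousal attribution (R3), Elif Leclerc is treated as also owning Paula Andersen's interest in Ironwood Pharma AG, giving 33% + 67% = 100%.
By spousal attribution (R3), Elif Leclerc is treated as owning Paula Andersen's 15% interest in Pinebrook Manufacturing Inc.
Chain via Ironwood Pharma AG → Copperline Energy Co. (R2): 100% × 22% × 19% = 4.18% of Stonebridge Services GmbH.
Chain via Pinebrook Manufacturing Inc. → Clearview Mining NL (R2): 15% × 34% × 66% = 3.366% of Stonebridge Services GmbH.
Aggregating (R1): 4.18% + 3.366% = 7.546%.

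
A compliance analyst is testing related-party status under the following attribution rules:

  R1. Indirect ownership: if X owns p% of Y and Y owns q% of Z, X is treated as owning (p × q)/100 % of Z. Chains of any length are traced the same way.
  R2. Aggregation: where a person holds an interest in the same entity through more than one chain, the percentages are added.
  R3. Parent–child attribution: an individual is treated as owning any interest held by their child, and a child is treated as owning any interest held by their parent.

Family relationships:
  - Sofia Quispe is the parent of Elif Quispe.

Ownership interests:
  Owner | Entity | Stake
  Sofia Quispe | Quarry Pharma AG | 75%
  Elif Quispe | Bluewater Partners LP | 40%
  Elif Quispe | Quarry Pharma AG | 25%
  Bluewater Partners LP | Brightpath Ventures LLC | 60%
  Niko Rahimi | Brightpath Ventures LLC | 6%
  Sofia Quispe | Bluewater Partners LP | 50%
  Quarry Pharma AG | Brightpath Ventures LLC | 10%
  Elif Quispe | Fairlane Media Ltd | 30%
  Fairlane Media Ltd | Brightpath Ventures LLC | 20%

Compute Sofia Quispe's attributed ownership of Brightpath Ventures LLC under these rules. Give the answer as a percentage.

70%

By parent–child attribution (R3), Sofia Quispe is treated as also owning Elif Quispe's interest in Bluewater Partners LP, giving 50% + 40% = 90%.
By parent–child attribution (R3), Sofia Quispe is treated as also owning Elif Quispe's interest in Quarry Pharma AG, giving 75% + 25% = 100%.
By parent–child attribution (R3), Sofia Quispe is treated as owning Elif Quispe's 30% interest in Fairlane Media Ltd.
Chain via Bluewater Partners LP (R1): 90% × 60% = 54% of Brightpath Ventures LLC.
Chain via Quarry Pharma AG (R1): 100% × 10% = 10% of Brightpath Ventures LLC.
Chain via Fairlane Media Ltd (R1): 30% × 20% = 6% of Brightpath Ventures LLC.
Aggregating (R2): 54% + 10% + 6% = 70%.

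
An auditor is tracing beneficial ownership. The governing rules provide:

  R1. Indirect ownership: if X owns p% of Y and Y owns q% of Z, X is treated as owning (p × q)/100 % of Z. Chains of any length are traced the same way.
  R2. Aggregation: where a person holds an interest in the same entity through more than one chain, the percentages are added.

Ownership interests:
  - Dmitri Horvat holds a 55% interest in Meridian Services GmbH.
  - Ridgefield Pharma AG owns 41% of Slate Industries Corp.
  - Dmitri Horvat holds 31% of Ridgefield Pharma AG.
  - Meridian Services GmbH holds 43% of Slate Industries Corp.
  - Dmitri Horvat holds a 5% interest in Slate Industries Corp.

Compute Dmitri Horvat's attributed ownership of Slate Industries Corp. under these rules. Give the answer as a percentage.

41.36%

Chain via Meridian Services GmbH (R1): 55% × 43% = 23.65% of Slate Industries Corp.
Chain via Ridgefield Pharma AG (R1): 31% × 41% = 12.71% of Slate Industries Corp.
Direct interest in Slate Industries Corp: 5%.
Aggregating (R2): 23.65% + 12.71% + 5% = 41.36%.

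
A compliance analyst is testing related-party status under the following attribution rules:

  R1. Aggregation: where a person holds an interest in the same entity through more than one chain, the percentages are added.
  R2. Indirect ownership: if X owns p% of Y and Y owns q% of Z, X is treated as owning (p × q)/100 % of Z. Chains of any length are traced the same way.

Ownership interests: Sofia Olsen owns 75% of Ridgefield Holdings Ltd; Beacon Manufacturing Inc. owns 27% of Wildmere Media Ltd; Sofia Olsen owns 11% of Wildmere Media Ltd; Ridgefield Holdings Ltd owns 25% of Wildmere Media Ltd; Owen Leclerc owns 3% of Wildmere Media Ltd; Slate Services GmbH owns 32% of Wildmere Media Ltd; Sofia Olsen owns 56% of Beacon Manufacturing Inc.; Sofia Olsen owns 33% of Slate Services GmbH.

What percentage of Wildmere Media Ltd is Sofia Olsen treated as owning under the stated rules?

Chain via Ridgefield Holdings Ltd (R2): 75% × 25% = 18.75% of Wildmere Media Ltd.
Chain via Beacon Manufacturing Inc. (R2): 56% × 27% = 15.12% of Wildmere Media Ltd.
Chain via Slate Services GmbH (R2): 33% × 32% = 10.56% of Wildmere Media Ltd.
Direct interest in Wildmere Media Ltd: 11%.
Aggregating (R1): 18.75% + 15.12% + 10.56% + 11% = 55.43%.

55.43%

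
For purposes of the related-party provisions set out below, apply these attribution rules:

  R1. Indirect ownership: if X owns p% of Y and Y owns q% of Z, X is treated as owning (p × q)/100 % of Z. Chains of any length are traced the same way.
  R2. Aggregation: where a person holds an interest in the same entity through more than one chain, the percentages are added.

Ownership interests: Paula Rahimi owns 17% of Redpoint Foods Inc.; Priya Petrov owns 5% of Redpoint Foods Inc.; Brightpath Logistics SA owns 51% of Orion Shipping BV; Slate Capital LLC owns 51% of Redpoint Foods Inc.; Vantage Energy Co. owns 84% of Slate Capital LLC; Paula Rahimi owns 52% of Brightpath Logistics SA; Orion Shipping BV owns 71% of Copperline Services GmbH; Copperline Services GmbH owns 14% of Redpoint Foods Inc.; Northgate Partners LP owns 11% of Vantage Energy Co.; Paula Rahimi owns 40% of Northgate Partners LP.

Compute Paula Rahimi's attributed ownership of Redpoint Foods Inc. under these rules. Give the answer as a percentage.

Chain via Northgate Partners LP → Vantage Energy Co. → Slate Capital LLC (R1): 40% × 11% × 84% × 51% = 1.88496% of Redpoint Foods Inc.
Chain via Brightpath Logistics SA → Orion Shipping BV → Copperline Services GmbH (R1): 52% × 51% × 71% × 14% = 2.636088% of Redpoint Foods Inc.
Direct interest in Redpoint Foods Inc: 17%.
Aggregating (R2): 1.88496% + 2.636088% + 17% = 21.521048%.

21.521048%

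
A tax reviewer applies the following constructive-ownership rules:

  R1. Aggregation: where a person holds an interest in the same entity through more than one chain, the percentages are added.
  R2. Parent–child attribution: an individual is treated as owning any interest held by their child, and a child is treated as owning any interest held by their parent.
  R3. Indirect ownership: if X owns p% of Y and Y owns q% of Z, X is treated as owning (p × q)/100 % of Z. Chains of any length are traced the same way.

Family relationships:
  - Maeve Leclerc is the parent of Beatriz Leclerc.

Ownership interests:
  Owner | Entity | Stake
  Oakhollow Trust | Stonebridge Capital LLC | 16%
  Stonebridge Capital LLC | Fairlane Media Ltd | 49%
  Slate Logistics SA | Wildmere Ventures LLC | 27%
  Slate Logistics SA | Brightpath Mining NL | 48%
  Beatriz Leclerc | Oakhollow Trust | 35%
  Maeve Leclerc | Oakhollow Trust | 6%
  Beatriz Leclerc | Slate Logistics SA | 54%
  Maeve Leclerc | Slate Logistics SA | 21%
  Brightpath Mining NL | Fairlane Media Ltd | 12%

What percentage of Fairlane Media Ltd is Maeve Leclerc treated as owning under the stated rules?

By parent–child attribution (R2), Maeve Leclerc is treated as also owning Beatriz Leclerc's interest in Slate Logistics SA, giving 21% + 54% = 75%.
By parent–child attribution (R2), Maeve Leclerc is treated as also owning Beatriz Leclerc's interest in Oakhollow Trust, giving 6% + 35% = 41%.
Chain via Slate Logistics SA → Brightpath Mining NL (R3): 75% × 48% × 12% = 4.32% of Fairlane Media Ltd.
Chain via Oakhollow Trust → Stonebridge Capital LLC (R3): 41% × 16% × 49% = 3.2144% of Fairlane Media Ltd.
Aggregating (R1): 4.32% + 3.2144% = 7.5344%.

7.5344%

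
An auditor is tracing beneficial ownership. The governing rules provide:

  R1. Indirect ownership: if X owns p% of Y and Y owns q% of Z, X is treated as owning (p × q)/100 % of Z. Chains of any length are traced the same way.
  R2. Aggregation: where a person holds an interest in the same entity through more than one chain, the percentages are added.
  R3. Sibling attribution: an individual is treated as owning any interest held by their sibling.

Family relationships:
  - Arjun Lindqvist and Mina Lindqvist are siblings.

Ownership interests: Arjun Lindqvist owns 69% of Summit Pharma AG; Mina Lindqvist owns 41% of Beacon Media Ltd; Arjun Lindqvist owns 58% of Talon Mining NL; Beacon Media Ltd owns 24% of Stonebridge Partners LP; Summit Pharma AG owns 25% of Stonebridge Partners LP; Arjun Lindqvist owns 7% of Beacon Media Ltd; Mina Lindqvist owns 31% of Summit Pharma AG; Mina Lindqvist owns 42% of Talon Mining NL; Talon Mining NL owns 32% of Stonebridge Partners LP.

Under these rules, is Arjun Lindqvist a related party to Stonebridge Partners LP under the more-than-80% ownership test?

No

By sibling attribution (R3), Arjun Lindqvist is treated as also owning Mina Lindqvist's interest in Talon Mining NL, giving 58% + 42% = 100%.
By sibling attribution (R3), Arjun Lindqvist is treated as also owning Mina Lindqvist's interest in Beacon Media Ltd, giving 7% + 41% = 48%.
By sibling attribution (R3), Arjun Lindqvist is treated as also owning Mina Lindqvist's interest in Summit Pharma AG, giving 69% + 31% = 100%.
Chain via Talon Mining NL (R1): 100% × 32% = 32% of Stonebridge Partners LP.
Chain via Beacon Media Ltd (R1): 48% × 24% = 11.52% of Stonebridge Partners LP.
Chain via Summit Pharma AG (R1): 100% × 25% = 25% of Stonebridge Partners LP.
Aggregating (R2): 32% + 11.52% + 25% = 68.52%.
68.52% does not exceed the 80% threshold, so Arjun is not a related party to Stonebridge Partners LP.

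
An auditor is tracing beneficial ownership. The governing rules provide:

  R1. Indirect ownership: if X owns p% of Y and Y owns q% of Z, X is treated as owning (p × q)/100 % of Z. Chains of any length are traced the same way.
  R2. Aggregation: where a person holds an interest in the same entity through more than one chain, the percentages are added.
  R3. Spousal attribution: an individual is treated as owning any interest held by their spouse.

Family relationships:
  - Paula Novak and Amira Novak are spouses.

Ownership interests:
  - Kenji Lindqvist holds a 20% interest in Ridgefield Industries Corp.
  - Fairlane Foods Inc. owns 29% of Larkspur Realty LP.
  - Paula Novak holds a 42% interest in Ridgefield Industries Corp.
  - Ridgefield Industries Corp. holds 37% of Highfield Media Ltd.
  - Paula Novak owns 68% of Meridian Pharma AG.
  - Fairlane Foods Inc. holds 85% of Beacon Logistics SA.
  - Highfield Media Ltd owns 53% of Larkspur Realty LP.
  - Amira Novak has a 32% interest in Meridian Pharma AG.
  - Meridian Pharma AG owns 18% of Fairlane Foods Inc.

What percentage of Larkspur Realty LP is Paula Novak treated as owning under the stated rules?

By spousal attribution (R3), Paula Novak is treated as also owning Amira Novak's interest in Meridian Pharma AG, giving 68% + 32% = 100%.
Chain via Ridgefield Industries Corp. → Highfield Media Ltd (R1): 42% × 37% × 53% = 8.2362% of Larkspur Realty LP.
Chain via Meridian Pharma AG → Fairlane Foods Inc. (R1): 100% × 18% × 29% = 5.22% of Larkspur Realty LP.
Aggregating (R2): 8.2362% + 5.22% = 13.4562%.

13.4562%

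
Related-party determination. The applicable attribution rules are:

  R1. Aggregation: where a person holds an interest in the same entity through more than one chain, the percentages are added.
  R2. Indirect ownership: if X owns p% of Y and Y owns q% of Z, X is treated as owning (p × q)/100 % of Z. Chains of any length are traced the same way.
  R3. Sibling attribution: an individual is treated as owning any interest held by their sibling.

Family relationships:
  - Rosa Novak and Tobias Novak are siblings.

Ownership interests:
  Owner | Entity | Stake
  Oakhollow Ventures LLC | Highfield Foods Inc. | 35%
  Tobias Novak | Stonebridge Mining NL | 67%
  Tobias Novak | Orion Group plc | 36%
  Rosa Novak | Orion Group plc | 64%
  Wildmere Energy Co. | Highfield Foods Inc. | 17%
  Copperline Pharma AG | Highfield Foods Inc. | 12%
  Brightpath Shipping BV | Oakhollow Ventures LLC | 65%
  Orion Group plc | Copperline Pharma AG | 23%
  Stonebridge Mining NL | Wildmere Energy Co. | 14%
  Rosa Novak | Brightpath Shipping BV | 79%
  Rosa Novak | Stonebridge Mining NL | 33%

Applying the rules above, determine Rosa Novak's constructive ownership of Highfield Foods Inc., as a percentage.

By sibling attribution (R3), Rosa Novak is treated as also owning Tobias Novak's interest in Orion Group plc, giving 64% + 36% = 100%.
By sibling attribution (R3), Rosa Novak is treated as also owning Tobias Novak's interest in Stonebridge Mining NL, giving 33% + 67% = 100%.
Chain via Brightpath Shipping BV → Oakhollow Ventures LLC (R2): 79% × 65% × 35% = 17.9725% of Highfield Foods Inc.
Chain via Orion Group plc → Copperline Pharma AG (R2): 100% × 23% × 12% = 2.76% of Highfield Foods Inc.
Chain via Stonebridge Mining NL → Wildmere Energy Co. (R2): 100% × 14% × 17% = 2.38% of Highfield Foods Inc.
Aggregating (R1): 17.9725% + 2.76% + 2.38% = 23.1125%.

23.1125%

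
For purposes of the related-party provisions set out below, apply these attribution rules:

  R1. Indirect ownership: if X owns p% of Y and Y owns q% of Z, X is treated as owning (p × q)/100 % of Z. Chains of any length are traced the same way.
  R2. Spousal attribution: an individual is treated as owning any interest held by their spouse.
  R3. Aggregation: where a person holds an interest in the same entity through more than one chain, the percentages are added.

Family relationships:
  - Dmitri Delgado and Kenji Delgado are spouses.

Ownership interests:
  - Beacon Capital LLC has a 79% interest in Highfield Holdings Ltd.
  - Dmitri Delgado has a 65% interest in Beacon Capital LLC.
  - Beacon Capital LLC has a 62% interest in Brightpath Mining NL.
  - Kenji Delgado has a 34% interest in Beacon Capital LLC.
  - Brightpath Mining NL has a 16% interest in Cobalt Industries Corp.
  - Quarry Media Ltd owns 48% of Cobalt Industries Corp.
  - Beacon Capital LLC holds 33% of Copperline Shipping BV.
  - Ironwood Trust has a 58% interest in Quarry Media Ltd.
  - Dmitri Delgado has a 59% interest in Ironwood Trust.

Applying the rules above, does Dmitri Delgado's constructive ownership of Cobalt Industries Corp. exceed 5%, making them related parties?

Yes

By spousal attribution (R2), Dmitri Delgado is treated as also owning Kenji Delgado's interest in Beacon Capital LLC, giving 65% + 34% = 99%.
Chain via Ironwood Trust → Quarry Media Ltd (R1): 59% × 58% × 48% = 16.4256% of Cobalt Industries Corp.
Chain via Beacon Capital LLC → Brightpath Mining NL (R1): 99% × 62% × 16% = 9.8208% of Cobalt Industries Corp.
Aggregating (R3): 16.4256% + 9.8208% = 26.2464%.
26.2464% exceeds the 5% threshold, so Dmitri is a related party to Cobalt Industries Corp.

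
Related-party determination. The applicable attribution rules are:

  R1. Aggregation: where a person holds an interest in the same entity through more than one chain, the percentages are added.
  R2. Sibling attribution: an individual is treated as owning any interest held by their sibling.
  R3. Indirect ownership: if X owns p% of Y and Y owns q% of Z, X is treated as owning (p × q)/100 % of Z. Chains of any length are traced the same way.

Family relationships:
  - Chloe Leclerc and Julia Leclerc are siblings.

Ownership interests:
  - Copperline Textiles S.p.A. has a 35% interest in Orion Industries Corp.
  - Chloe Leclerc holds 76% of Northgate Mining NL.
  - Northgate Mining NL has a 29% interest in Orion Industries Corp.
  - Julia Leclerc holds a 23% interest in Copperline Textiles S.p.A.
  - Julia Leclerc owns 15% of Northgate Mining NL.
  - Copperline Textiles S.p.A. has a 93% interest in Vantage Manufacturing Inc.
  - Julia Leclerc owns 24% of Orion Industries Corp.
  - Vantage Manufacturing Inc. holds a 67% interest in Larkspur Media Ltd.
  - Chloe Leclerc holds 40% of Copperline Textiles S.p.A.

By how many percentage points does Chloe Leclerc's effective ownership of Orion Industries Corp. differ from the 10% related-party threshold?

By sibling attribution (R2), Chloe Leclerc is treated as also owning Julia Leclerc's interest in Copperline Textiles S.p.A, giving 40% + 23% = 63%.
By sibling attribution (R2), Chloe Leclerc is treated as also owning Julia Leclerc's interest in Northgate Mining NL, giving 76% + 15% = 91%.
By sibling attribution (R2), Chloe Leclerc is treated as owning Julia Leclerc's 24% interest in Orion Industries Corp.
Chain via Copperline Textiles S.p.A. (R3): 63% × 35% = 22.05% of Orion Industries Corp.
Chain via Northgate Mining NL (R3): 91% × 29% = 26.39% of Orion Industries Corp.
Direct interest in Orion Industries Corp: 24%.
Aggregating (R1): 22.05% + 26.39% + 24% = 72.44%.
72.44% exceeds the 10% threshold by 62.44 percentage points.

62.44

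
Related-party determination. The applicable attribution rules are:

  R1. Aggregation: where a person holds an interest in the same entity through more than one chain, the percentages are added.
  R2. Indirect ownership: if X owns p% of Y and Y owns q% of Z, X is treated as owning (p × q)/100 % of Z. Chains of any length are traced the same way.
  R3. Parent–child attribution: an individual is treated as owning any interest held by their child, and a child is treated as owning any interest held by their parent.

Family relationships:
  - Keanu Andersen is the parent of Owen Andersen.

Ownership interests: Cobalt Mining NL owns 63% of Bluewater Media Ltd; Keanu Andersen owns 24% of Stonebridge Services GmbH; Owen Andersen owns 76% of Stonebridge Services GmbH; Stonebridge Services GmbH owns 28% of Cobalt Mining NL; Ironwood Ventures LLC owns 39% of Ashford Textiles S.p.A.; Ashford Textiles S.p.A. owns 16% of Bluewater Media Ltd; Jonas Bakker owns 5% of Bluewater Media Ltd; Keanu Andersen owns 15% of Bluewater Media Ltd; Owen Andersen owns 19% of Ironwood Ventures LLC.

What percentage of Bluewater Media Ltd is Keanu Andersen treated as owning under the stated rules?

33.8256%

By parent–child attribution (R3), Keanu Andersen is treated as also owning Owen Andersen's interest in Stonebridge Services GmbH, giving 24% + 76% = 100%.
By parent–child attribution (R3), Keanu Andersen is treated as owning Owen Andersen's 19% interest in Ironwood Ventures LLC.
Chain via Stonebridge Services GmbH → Cobalt Mining NL (R2): 100% × 28% × 63% = 17.64% of Bluewater Media Ltd.
Direct interest in Bluewater Media Ltd: 15%.
Chain via Ironwood Ventures LLC → Ashford Textiles S.p.A. (R2): 19% × 39% × 16% = 1.1856% of Bluewater Media Ltd.
Aggregating (R1): 17.64% + 15% + 1.1856% = 33.8256%.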